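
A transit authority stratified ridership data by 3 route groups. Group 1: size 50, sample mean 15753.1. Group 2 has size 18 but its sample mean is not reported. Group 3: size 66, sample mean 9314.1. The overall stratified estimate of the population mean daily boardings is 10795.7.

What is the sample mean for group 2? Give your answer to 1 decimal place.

2457.7

Σ Nₕx̄ₕ = N·μ, so 18·x̄_2 = 134·10795.7 − (50·15753.1 + 66·9314.1).
= 1446623.8 − 1402385.6 = 44238.2.
x̄_2 = 44238.2 / 18 = 2457.678... → 2457.7.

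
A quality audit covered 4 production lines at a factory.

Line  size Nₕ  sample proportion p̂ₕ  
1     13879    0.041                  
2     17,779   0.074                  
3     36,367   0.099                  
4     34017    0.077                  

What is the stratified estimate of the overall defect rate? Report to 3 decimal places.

0.079

N = 13879 + 17779 + 36367 + 34017 = 102042.
Overall proportion = Σ (Nₕ/N)·p̂ₕ.
Σ Nₕp̂ₕ = 569.039 + 1315.646 + 3600.333 + 2619.309 = 8104.327.
8104.327 / 102042 = 0.07942... → 0.079.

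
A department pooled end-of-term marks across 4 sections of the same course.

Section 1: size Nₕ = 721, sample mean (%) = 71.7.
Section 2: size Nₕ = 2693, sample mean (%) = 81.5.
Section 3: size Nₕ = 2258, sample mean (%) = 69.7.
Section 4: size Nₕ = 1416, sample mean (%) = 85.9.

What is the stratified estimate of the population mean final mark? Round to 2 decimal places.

77.62

N = 721 + 2693 + 2258 + 1416 = 7088.
The stratified mean weights each stratum mean by its population share Nₕ/N.
Σ Nₕx̄ₕ = 721·71.7 + 2693·81.5 + 2258·69.7 + 1416·85.9 = 51695.7 + 219479.5 + 157382.6 + 121634.4 = 550192.2.
Divide by N: 550192.2 / 7088 = 77.6231... → 77.62.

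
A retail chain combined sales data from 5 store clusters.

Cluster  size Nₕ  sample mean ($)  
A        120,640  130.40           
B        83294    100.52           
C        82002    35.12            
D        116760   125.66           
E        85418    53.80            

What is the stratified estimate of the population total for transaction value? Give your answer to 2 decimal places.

46251629.12

A: 120640·130.40 = 15731456
B: 83294·100.52 = 8372712.88
C: 82002·35.12 = 2879910.24
D: 116760·125.66 = 14672061.6
E: 85418·53.80 = 4595488.4
τ̂ = Σ Nₕx̄ₕ = 46251629.12.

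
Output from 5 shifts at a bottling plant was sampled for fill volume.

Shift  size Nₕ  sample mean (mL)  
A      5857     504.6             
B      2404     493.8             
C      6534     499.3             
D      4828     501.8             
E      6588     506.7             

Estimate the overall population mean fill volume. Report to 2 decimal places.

N = 26211; weights Wₕ = Nₕ/N = (0.2235, 0.0917, 0.2493, 0.1842, 0.2513).
x̄_st = Σ Wₕ·x̄ₕ = 0.2235·504.6 + 0.0917·493.8 + 0.2493·499.3 + 0.1842·501.8 + 0.2513·506.7 ≈ 502.3003...
→ 502.30.

502.30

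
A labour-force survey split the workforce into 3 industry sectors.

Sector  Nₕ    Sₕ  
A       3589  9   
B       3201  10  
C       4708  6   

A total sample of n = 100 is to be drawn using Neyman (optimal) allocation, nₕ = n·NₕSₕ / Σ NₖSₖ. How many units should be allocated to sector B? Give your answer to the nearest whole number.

Σ NₕSₕ = 3589·9 + 3201·10 + 4708·6 = 92559.
Share for B: 32010/92559 = 0.34583.
n_B = 100 × 0.34583 = 34.583... → 35.

35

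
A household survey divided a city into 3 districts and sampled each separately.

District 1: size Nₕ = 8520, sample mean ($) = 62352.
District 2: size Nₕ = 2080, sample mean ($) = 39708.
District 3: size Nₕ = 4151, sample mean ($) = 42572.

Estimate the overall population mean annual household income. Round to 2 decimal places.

N = 8520 + 2080 + 4151 = 14751.
Weight each subgroup mean by Nₕ/N and sum.
Σ Nₕx̄ₕ = 8520·62352 + 2080·39708 + 4151·42572 = 531239040 + 82592640 + 176716372 = 790548052.
Divide by N: 790548052 / 14751 = 53592.8447... → 53592.84.

53592.84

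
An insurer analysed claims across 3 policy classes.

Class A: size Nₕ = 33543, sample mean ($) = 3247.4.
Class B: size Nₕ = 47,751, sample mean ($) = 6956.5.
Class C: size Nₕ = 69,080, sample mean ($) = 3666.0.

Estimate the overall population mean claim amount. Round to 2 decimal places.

N = 33543 + 47751 + 69080 = 150374.
Overall mean = Σ (Nₕ/N)·x̄ₕ — weight by population share, not a simple average.
Σ Nₕx̄ₕ = 33543·3247.4 + 47751·6956.5 + 69080·3666.0 = 108927538.2 + 332179831.5 + 253247280 = 694354649.7.
Divide by N: 694354649.7 / 150374 = 4617.5180... → 4617.52.

4617.52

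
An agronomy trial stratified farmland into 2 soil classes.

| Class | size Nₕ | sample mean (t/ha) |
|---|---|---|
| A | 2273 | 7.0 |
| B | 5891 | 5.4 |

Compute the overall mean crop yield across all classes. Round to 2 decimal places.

N = 2273 + 5891 = 8164.
The stratified mean weights each stratum mean by its population share Nₕ/N.
Σ Nₕx̄ₕ = 2273·7.0 + 5891·5.4 = 15911 + 31811.4 = 47722.4.
Divide by N: 47722.4 / 8164 = 5.8455... → 5.85.

5.85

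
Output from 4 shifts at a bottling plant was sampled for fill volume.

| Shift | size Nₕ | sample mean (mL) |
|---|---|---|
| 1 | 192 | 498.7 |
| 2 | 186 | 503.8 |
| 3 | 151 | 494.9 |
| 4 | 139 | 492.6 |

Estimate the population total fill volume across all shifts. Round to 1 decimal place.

332658.5

Population total = Σ Nₕ·x̄ₕ (each stratum's size times its mean).
192·498.7 + 186·503.8 + 151·494.9 + 139·492.6 = 95750.4 + 93706.8 + 74729.9 + 68471.4 = 332658.5.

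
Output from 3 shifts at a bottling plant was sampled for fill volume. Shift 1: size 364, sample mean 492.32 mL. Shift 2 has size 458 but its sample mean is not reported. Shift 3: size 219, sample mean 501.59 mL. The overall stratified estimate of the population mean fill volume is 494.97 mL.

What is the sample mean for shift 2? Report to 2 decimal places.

Σ Nₕx̄ₕ = N·μ, so 458·x̄_2 = 1041·494.97 − (364·492.32 + 219·501.59).
= 515263.77 − 289052.69 = 226211.08.
x̄_2 = 226211.08 / 458 = 493.9107... → 493.91.

493.91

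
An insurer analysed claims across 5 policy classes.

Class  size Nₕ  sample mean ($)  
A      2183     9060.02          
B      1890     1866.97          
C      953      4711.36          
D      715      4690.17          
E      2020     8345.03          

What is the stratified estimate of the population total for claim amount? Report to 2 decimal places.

A: 2183·9060.02 = 19778023.66
B: 1890·1866.97 = 3528573.3
C: 953·4711.36 = 4489926.08
D: 715·4690.17 = 3353471.55
E: 2020·8345.03 = 16856960.6
τ̂ = Σ Nₕx̄ₕ = 48006955.19.

48006955.19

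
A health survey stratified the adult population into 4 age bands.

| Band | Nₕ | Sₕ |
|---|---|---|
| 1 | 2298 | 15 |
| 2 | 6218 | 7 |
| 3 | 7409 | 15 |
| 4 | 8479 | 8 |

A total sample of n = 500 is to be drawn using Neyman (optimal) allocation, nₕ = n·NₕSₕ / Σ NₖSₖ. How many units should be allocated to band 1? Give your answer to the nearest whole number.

1: NₕSₕ = 2298·15 = 34470
2: NₕSₕ = 6218·7 = 43526
3: NₕSₕ = 7409·15 = 111135
4: NₕSₕ = 8479·8 = 67832
Σ NₕSₕ = 256963.
n_1 = 500·34470/256963 = 67.072... → 67.

67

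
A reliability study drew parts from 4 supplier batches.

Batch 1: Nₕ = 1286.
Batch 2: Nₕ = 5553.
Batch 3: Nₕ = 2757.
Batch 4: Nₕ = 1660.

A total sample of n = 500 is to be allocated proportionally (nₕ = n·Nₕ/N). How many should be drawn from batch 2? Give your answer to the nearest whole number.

N = 1286 + 5553 + 2757 + 1660 = 11256.
n_2 = 500·5553/11256 = 246.668... → 247.

247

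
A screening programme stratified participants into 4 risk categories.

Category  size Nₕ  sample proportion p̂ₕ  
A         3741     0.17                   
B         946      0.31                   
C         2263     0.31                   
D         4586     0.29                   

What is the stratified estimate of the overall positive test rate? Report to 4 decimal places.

0.2566

Wₕ = Nₕ/N with N = 11536: 0.3243, 0.0820, 0.1962, 0.3975.
p̂_st = 0.3243·0.17 + 0.0820·0.31 + 0.1962·0.31 + 0.3975·0.29 ≈ 0.256649... → 0.2566.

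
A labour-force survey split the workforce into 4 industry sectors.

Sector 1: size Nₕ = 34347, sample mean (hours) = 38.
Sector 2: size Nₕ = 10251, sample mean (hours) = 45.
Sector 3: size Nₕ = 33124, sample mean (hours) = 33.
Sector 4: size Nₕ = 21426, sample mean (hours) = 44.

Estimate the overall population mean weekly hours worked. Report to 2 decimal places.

38.35

N = 99148; weights Wₕ = Nₕ/N = (0.3464, 0.1034, 0.3341, 0.2161).
x̄_st = Σ Wₕ·x̄ₕ = 0.3464·38 + 0.1034·45 + 0.3341·33 + 0.2161·44 ≈ 38.3499...
→ 38.35.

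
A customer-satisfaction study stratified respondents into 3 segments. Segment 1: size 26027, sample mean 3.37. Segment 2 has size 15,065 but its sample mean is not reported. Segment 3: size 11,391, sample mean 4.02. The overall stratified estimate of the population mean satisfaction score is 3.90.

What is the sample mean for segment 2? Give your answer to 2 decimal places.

4.72

Σ Nₕx̄ₕ = N·μ, so 15065·x̄_2 = 52483·3.90 − (26027·3.37 + 11391·4.02).
= 204683.7 − 133502.81 = 71180.89.
x̄_2 = 71180.89 / 15065 = 4.7249... → 4.72.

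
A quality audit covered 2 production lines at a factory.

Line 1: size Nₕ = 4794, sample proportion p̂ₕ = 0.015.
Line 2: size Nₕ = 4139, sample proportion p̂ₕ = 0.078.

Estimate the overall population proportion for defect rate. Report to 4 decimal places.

N = 4794 + 4139 = 8933.
Overall proportion = Σ (Nₕ/N)·p̂ₕ.
Σ Nₕp̂ₕ = 71.91 + 322.842 = 394.752.
394.752 / 8933 = 0.044190... → 0.0442.

0.0442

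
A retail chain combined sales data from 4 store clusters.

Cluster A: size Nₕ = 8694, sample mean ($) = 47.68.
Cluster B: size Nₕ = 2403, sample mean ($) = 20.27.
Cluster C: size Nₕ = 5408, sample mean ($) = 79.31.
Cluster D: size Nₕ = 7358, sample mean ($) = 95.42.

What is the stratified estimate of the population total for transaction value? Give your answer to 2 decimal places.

1594247.57

A: 8694·47.68 = 414529.92
B: 2403·20.27 = 48708.81
C: 5408·79.31 = 428908.48
D: 7358·95.42 = 702100.36
τ̂ = Σ Nₕx̄ₕ = 1594247.57.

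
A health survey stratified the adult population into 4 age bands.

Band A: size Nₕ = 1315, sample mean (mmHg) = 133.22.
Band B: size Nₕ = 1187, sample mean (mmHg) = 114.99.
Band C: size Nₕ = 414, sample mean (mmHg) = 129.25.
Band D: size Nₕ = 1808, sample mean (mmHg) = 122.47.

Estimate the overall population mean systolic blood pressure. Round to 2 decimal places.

N = 4724; weights Wₕ = Nₕ/N = (0.2784, 0.2513, 0.0876, 0.3827).
x̄_st = Σ Wₕ·x̄ₕ = 0.2784·133.22 + 0.2513·114.99 + 0.0876·129.25 + 0.3827·122.47 ≈ 124.1771...
→ 124.18.

124.18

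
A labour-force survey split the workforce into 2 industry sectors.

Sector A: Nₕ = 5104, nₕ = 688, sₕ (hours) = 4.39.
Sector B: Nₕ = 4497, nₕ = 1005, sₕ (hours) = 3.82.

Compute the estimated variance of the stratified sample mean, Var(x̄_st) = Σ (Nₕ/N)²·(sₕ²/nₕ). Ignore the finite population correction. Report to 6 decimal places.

N = 9601; Wₕ = Nₕ/N.
sector A: (5104/9601)²·4.39²/688 = 0.007916423
sector B: (4497/9601)²·3.82²/1005 = 0.003185470
Sum = 0.011101893 → 0.011102.

0.011102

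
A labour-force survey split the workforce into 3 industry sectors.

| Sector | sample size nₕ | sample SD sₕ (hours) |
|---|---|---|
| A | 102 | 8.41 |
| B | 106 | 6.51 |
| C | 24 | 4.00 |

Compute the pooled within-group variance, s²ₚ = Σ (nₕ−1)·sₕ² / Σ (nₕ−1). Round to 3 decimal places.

A: (102−1)·8.41² = 101·70.7281 = 7143.5381
B: (106−1)·6.51² = 105·42.3801 = 4449.9105
C: (24−1)·4.00² = 23·16 = 368
Numerator = 11961.4486; denominator = Σ(nₕ−1) = 229.
s²ₚ = 11961.4486/229 = 52.2334 → 52.233.

52.233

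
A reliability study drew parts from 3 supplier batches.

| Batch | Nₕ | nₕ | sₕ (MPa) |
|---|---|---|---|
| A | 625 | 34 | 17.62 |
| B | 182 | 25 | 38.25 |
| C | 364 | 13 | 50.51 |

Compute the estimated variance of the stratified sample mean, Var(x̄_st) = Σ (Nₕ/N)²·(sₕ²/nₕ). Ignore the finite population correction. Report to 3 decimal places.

22.978

N = 1171. Term for each stratum: Wₕ²sₕ²/nₕ.
Var(x̄_st) = 2.601232 + 1.413682 + 18.962708 = 22.977623 → 22.978.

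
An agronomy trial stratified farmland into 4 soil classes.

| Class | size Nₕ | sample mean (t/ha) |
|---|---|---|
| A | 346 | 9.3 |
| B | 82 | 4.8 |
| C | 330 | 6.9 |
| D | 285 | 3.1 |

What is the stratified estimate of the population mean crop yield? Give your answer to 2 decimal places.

6.49

N = 1043; weights Wₕ = Nₕ/N = (0.3317, 0.0786, 0.3164, 0.2733).
x̄_st = Σ Wₕ·x̄ₕ = 0.3317·9.3 + 0.0786·4.8 + 0.3164·6.9 + 0.2733·3.1 ≈ 6.4927...
→ 6.49.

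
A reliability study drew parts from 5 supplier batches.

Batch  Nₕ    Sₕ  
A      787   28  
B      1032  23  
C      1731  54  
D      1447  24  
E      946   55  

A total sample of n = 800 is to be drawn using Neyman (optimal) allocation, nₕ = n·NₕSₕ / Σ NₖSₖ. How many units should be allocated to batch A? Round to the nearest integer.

A: NₕSₕ = 787·28 = 22036
B: NₕSₕ = 1032·23 = 23736
C: NₕSₕ = 1731·54 = 93474
D: NₕSₕ = 1447·24 = 34728
E: NₕSₕ = 946·55 = 52030
Σ NₕSₕ = 226004.
n_A = 800·22036/226004 = 78.002... → 78.

78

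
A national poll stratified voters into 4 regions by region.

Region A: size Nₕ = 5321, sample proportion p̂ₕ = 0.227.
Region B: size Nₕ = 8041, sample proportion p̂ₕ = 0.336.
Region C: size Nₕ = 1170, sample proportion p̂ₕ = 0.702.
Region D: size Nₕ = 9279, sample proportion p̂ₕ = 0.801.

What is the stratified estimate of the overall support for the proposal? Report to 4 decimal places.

0.5108

Wₕ = Nₕ/N with N = 23811: 0.2235, 0.3377, 0.0491, 0.3897.
p̂_st = 0.2235·0.227 + 0.3377·0.336 + 0.0491·0.702 + 0.3897·0.801 ≈ 0.510834... → 0.5108.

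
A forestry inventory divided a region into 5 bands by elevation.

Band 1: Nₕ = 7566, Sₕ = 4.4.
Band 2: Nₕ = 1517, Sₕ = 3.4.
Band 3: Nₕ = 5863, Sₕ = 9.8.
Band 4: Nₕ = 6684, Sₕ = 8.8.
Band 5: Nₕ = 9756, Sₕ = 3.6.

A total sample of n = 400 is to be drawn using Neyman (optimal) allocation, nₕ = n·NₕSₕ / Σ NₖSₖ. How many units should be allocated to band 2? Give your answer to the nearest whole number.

11

Σ NₕSₕ = 7566·4.4 + 1517·3.4 + 5863·9.8 + 6684·8.8 + 9756·3.6 = 189846.4.
Share for 2: 5157.8/189846.4 = 0.02717.
n_2 = 400 × 0.02717 = 10.867... → 11.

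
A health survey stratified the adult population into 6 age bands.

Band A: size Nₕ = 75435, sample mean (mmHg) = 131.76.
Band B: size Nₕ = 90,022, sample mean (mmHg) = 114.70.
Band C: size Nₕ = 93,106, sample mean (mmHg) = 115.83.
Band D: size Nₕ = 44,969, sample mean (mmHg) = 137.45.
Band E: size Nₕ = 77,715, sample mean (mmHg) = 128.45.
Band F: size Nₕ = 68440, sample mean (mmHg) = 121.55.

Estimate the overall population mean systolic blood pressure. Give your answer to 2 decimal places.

N = 75435 + 90022 + 93106 + 44969 + 77715 + 68440 = 449687.
Weight each subgroup mean by Nₕ/N and sum.
Σ Nₕx̄ₕ = 75435·131.76 + 90022·114.70 + 93106·115.83 + 44969·137.45 + 77715·128.45 + 68440·121.55 = 9939315.6 + 10325523.4 + 10784467.98 + 6180989.05 + 9982491.75 + 8318882 = 55531669.78.
Divide by N: 55531669.78 / 449687 = 123.4896... → 123.49.

123.49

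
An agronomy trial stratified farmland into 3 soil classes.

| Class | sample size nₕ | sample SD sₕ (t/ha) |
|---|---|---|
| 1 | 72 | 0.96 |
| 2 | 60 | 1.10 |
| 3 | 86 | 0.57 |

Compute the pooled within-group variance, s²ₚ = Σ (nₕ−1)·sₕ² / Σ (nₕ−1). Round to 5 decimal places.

0.76484

Degrees of freedom: 71 + 59 + 85 = 215.
Σ(nₕ−1)sₕ² = 71·0.9216 + 59·1.21 + 85·0.3249 = 164.4401.
s²ₚ = 164.4401 / 215 = 0.7648377... → 0.76484.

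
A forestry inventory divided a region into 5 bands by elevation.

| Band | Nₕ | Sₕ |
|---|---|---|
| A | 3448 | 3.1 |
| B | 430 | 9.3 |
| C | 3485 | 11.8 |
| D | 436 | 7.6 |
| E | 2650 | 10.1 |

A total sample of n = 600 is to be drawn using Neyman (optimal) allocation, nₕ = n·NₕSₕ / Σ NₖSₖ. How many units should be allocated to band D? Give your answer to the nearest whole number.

A: NₕSₕ = 3448·3.1 = 10688.8
B: NₕSₕ = 430·9.3 = 3999
C: NₕSₕ = 3485·11.8 = 41123
D: NₕSₕ = 436·7.6 = 3313.6
E: NₕSₕ = 2650·10.1 = 26765
Σ NₕSₕ = 85889.4.
n_D = 600·3313.6/85889.4 = 23.148... → 23.

23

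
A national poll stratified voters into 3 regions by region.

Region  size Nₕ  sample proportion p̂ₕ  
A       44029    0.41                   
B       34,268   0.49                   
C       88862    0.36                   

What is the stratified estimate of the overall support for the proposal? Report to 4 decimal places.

Wₕ = Nₕ/N with N = 167159: 0.2634, 0.2050, 0.5316.
p̂_st = 0.2634·0.41 + 0.2050·0.49 + 0.5316·0.36 ≈ 0.399820... → 0.3998.

0.3998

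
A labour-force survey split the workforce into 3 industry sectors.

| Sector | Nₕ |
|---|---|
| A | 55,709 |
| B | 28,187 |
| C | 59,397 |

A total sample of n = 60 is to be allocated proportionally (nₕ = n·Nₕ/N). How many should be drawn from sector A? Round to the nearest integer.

23

N = 55709 + 28187 + 59397 = 143293.
n_A = 60·55709/143293 = 23.327... → 23.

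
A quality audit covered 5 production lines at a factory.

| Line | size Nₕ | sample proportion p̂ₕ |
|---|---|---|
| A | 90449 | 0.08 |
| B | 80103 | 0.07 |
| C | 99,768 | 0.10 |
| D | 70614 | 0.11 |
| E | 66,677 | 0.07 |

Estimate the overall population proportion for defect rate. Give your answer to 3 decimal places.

N = 90449 + 80103 + 99768 + 70614 + 66677 = 407611.
Overall proportion = Σ (Nₕ/N)·p̂ₕ.
Σ Nₕp̂ₕ = 7235.92 + 5607.21 + 9976.8 + 7767.54 + 4667.39 = 35254.86.
35254.86 / 407611 = 0.08649... → 0.086.

0.086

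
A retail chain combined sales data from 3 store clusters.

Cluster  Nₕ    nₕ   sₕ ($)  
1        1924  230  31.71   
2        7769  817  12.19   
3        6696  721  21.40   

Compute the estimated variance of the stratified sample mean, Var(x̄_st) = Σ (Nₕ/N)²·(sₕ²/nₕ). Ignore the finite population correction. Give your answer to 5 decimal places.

0.20715

N = 16389. Term for each stratum: Wₕ²sₕ²/nₕ.
Var(x̄_st) = 0.06025178 + 0.04087057 + 0.10602744 = 0.20714978 → 0.20715.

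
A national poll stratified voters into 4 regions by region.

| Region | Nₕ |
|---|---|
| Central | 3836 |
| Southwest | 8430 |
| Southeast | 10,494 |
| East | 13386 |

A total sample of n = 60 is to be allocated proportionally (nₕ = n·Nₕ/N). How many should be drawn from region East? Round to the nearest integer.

22

Share of region East = 13386/36146 = 0.37033.
Allocate 60 × 0.37033 = 22.220... → 22.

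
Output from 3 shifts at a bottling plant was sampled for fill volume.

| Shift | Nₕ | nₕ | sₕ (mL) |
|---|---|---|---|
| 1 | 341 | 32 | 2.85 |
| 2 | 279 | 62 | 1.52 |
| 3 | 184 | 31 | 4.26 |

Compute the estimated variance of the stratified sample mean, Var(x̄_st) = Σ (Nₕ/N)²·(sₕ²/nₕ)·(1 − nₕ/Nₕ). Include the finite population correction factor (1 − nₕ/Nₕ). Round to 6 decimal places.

0.070360

N = 804. Term for each stratum: Wₕ²sₕ²/nₕ·(1−nₕ/Nₕ).
Var(x̄_st) = 0.041375238 + 0.003490176 + 0.025494979 = 0.070360393 → 0.070360.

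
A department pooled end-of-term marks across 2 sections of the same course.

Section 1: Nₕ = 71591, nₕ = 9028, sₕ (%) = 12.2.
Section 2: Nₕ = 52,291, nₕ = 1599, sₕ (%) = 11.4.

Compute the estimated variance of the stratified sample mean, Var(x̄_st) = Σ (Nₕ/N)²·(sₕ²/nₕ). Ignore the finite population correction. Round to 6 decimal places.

0.019987

N = 123882; Wₕ = Nₕ/N.
section 1: (71591/123882)²·12.2²/9028 = 0.005505903
section 2: (52291/123882)²·11.4²/1599 = 0.014481005
Sum = 0.019986908 → 0.019987.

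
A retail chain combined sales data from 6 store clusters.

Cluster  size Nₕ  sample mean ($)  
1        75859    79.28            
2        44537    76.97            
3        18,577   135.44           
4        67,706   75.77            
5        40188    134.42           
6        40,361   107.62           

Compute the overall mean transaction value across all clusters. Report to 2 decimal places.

93.42

N = 287228; weights Wₕ = Nₕ/N = (0.2641, 0.1551, 0.0647, 0.2357, 0.1399, 0.1405).
x̄_st = Σ Wₕ·x̄ₕ = 0.2641·79.28 + 0.1551·76.97 + 0.0647·135.44 + 0.2357·75.77 + 0.1399·134.42 + 0.1405·107.62 ≈ 93.4240...
→ 93.42.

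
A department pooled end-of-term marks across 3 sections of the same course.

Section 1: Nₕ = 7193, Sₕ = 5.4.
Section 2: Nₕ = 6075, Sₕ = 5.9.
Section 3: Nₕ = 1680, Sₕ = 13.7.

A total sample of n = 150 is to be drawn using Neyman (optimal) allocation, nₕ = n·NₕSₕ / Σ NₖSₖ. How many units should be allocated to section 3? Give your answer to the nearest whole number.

35

Σ NₕSₕ = 7193·5.4 + 6075·5.9 + 1680·13.7 = 97700.7.
Share for 3: 23016/97700.7 = 0.23558.
n_3 = 150 × 0.23558 = 35.336... → 35.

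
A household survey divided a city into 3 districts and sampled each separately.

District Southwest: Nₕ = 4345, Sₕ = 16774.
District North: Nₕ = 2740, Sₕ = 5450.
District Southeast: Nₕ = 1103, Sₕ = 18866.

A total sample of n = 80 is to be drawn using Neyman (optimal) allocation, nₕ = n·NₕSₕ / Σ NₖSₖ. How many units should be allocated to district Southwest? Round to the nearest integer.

Southwest: NₕSₕ = 4345·16774 = 72883030
North: NₕSₕ = 2740·5450 = 14933000
Southeast: NₕSₕ = 1103·18866 = 20809198
Σ NₕSₕ = 108625228.
n_Southwest = 80·72883030/108625228 = 53.677... → 54.

54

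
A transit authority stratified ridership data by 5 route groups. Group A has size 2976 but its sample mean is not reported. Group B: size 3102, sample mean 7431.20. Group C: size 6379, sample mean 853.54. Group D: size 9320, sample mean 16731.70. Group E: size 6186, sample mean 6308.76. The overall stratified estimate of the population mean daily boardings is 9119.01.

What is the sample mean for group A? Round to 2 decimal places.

N = 2976 + 3102 + 6379 + 9320 + 6186 = 27963.
Overall total = μ·N = 9119.01·27963 = 254994876.63.
Subtract the known strata: 3102·7431.20 + 6379·853.54 + 9320·16731.70 + 6186·6308.76 = 223461747.42.
Remaining total for group A: 254994876.63 − 223461747.42 = 31533129.21.
Divide by its size: 31533129.21 / 2976 = 10595.8095... → 10595.81.

10595.81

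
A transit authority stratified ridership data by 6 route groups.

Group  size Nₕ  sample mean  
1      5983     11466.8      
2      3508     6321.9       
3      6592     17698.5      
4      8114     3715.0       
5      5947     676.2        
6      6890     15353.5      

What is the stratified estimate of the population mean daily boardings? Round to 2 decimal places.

N = 5983 + 3508 + 6592 + 8114 + 5947 + 6890 = 37034.
Weight each subgroup mean by Nₕ/N and sum.
Σ Nₕx̄ₕ = 5983·11466.8 + 3508·6321.9 + 6592·17698.5 + 8114·3715.0 + 5947·676.2 + 6890·15353.5 = 68605864.4 + 22177225.2 + 116668512 + 30143510 + 4021361.4 + 105785615 = 347402088.
Divide by N: 347402088 / 37034 = 9380.6256... → 9380.63.

9380.63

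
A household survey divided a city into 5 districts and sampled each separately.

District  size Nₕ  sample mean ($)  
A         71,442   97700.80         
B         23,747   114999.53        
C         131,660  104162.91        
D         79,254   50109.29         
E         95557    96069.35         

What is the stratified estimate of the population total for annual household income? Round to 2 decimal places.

36576383670.72

A: 71442·97700.80 = 6979940553.6
B: 23747·114999.53 = 2730893838.91
C: 131660·104162.91 = 13714088730.6
D: 79254·50109.29 = 3971361669.66
E: 95557·96069.35 = 9180098877.95
τ̂ = Σ Nₕx̄ₕ = 36576383670.72.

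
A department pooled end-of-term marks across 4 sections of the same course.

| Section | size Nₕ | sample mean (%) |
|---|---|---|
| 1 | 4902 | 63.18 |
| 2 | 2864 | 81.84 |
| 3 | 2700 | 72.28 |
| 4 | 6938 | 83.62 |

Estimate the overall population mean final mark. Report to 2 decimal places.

N = 17404; weights Wₕ = Nₕ/N = (0.2817, 0.1646, 0.1551, 0.3986).
x̄_st = Σ Wₕ·x̄ₕ = 0.2817·63.18 + 0.1646·81.84 + 0.1551·72.28 + 0.3986·83.62 ≈ 75.8107...
→ 75.81.

75.81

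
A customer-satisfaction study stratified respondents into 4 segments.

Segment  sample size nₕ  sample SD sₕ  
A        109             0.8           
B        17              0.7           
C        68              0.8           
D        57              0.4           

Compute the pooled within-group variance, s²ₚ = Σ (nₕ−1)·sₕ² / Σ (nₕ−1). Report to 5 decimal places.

0.52146

Degrees of freedom: 108 + 16 + 67 + 56 = 247.
Σ(nₕ−1)sₕ² = 108·0.64 + 16·0.49 + 67·0.64 + 56·0.16 = 128.8.
s²ₚ = 128.8 / 247 = 0.5214575... → 0.52146.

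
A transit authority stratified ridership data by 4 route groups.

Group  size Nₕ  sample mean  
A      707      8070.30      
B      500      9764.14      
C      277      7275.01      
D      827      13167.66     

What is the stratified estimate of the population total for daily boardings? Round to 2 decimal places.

23492604.69

A: 707·8070.30 = 5705702.1
B: 500·9764.14 = 4882070
C: 277·7275.01 = 2015177.77
D: 827·13167.66 = 10889654.82
τ̂ = Σ Nₕx̄ₕ = 23492604.69.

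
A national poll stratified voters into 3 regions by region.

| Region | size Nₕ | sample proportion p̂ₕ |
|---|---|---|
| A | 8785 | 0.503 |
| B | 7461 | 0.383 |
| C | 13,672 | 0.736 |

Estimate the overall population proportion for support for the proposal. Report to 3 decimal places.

0.580

Wₕ = Nₕ/N with N = 29918: 0.2936, 0.2494, 0.4570.
p̂_st = 0.2936·0.503 + 0.2494·0.383 + 0.4570·0.736 ≈ 0.57955... → 0.580.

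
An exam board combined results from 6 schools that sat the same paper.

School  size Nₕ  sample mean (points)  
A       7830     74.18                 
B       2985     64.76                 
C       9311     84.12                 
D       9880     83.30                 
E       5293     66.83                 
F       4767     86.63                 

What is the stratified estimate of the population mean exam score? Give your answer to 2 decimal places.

78.55

x̄_st = (Σ Nₕx̄ₕ) / (Σ Nₕ) = (7830·74.18 + 2985·64.76 + 9311·84.12 + 9880·83.30 + 5293·66.83 + 4767·86.63) / 40066
= 3147079.72 / 40066 = 78.5474... → 78.55.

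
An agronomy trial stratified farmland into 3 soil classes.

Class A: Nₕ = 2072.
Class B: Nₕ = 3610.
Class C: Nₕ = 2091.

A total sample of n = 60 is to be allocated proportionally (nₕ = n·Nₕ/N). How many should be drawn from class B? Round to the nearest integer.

28

Share of class B = 3610/7773 = 0.46443.
Allocate 60 × 0.46443 = 27.866... → 28.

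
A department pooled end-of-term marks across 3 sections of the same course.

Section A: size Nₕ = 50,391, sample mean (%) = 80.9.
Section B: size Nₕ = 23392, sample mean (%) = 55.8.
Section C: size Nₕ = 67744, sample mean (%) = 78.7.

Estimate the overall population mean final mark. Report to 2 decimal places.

75.70

N = 50391 + 23392 + 67744 = 141527.
Overall mean = Σ (Nₕ/N)·x̄ₕ — weight by population share, not a simple average.
Σ Nₕx̄ₕ = 50391·80.9 + 23392·55.8 + 67744·78.7 = 4076631.9 + 1305273.6 + 5331452.8 = 10713358.3.
Divide by N: 10713358.3 / 141527 = 75.6983... → 75.70.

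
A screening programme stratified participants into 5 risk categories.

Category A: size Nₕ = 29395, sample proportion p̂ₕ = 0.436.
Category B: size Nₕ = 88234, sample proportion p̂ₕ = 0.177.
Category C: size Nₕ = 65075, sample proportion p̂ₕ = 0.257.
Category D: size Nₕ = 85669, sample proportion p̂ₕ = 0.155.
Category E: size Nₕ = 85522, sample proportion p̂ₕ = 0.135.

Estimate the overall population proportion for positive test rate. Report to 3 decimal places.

0.198

N = 29395 + 88234 + 65075 + 85669 + 85522 = 353895.
Overall proportion = Σ (Nₕ/N)·p̂ₕ.
Σ Nₕp̂ₕ = 12816.22 + 15617.418 + 16724.275 + 13278.695 + 11545.47 = 69982.078.
69982.078 / 353895 = 0.19775... → 0.198.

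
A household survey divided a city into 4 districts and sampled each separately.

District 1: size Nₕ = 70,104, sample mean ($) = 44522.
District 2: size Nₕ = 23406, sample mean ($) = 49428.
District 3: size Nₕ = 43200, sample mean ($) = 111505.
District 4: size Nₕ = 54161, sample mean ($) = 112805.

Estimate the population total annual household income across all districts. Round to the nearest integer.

15204729661

Estimate total by summing Nₕ·x̄ₕ over strata.
70104·44522 + 23406·49428 + 43200·111505 + 54161·112805 = 3121170288 + 1156911768 + 4817016000 + 6109631605 = 15204729661.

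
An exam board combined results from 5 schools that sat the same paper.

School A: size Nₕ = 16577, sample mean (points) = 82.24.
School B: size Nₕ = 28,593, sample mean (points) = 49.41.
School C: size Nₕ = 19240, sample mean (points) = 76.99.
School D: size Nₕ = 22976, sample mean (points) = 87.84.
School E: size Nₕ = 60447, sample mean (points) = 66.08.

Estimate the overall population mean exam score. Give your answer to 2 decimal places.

N = 147833; weights Wₕ = Nₕ/N = (0.1121, 0.1934, 0.1301, 0.1554, 0.4089).
x̄_st = Σ Wₕ·x̄ₕ = 0.1121·82.24 + 0.1934·49.41 + 0.1301·76.99 + 0.1554·87.84 + 0.4089·66.08 ≈ 69.4697...
→ 69.47.

69.47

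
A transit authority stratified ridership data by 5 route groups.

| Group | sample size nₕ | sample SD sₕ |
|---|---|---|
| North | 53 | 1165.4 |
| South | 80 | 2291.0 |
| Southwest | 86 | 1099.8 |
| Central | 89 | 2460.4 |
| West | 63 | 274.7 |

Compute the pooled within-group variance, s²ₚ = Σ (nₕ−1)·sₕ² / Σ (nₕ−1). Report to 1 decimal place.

North: (53−1)·1165.4² = 52·1358157.16 = 70624172.32
South: (80−1)·2291.0² = 79·5248681 = 414645799
Southwest: (86−1)·1099.8² = 85·1209560.04 = 102812603.4
Central: (89−1)·2460.4² = 88·6053568.16 = 532713998.08
West: (63−1)·274.7² = 62·75460.09 = 4678525.58
Numerator = 1125475098.38; denominator = Σ(nₕ−1) = 366.
s²ₚ = 1125475098.38/366 = 3075068.575... → 3075068.6.

3075068.6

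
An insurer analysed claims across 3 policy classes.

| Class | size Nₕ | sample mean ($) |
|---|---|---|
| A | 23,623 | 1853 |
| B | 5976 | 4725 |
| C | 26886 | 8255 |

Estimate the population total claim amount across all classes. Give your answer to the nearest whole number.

293953949

A: 23623·1853 = 43773419
B: 5976·4725 = 28236600
C: 26886·8255 = 221943930
τ̂ = Σ Nₕx̄ₕ = 293953949.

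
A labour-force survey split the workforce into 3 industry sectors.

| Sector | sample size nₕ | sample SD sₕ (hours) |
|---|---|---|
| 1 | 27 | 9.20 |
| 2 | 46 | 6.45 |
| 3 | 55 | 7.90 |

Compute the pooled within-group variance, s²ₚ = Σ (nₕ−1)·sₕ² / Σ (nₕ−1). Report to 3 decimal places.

Degrees of freedom: 26 + 45 + 54 = 125.
Σ(nₕ−1)sₕ² = 26·84.64 + 45·41.6025 + 54·62.41 = 7442.8925.
s²ₚ = 7442.8925 / 125 = 59.54314 → 59.543.

59.543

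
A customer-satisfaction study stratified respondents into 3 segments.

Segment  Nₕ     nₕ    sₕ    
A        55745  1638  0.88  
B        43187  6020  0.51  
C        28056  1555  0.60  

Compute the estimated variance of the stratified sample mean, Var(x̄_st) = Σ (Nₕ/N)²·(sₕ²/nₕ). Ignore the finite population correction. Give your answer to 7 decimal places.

0.0001074

N = 126988; Wₕ = Nₕ/N.
segment A: (55745/126988)²·0.88²/1638 = 0.0000911041
segment B: (43187/126988)²·0.51²/6020 = 0.0000049972
segment C: (28056/126988)²·0.60²/1555 = 0.0000113005
Sum = 0.0001074018 → 0.0001074.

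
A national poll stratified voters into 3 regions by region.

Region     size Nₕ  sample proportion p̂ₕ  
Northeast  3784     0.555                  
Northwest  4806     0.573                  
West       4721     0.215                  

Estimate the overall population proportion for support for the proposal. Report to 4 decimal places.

N = 3784 + 4806 + 4721 = 13311.
Overall proportion = Σ (Nₕ/N)·p̂ₕ.
Σ Nₕp̂ₕ = 2100.12 + 2753.838 + 1015.015 = 5868.973.
5868.973 / 13311 = 0.440912... → 0.4409.

0.4409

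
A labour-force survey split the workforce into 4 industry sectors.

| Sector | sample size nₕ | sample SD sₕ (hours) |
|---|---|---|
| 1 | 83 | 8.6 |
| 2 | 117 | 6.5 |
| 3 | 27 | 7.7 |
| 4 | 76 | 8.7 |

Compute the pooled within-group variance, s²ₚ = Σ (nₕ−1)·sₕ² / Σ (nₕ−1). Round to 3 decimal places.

60.816

1: (83−1)·8.6² = 82·73.96 = 6064.72
2: (117−1)·6.5² = 116·42.25 = 4901
3: (27−1)·7.7² = 26·59.29 = 1541.54
4: (76−1)·8.7² = 75·75.69 = 5676.75
Numerator = 18184.01; denominator = Σ(nₕ−1) = 299.
s²ₚ = 18184.01/299 = 60.81609... → 60.816.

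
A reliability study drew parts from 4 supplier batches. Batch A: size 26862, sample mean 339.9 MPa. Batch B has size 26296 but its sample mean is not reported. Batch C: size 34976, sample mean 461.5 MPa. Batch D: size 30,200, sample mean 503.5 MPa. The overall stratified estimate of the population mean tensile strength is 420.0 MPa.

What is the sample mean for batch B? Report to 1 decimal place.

350.7

N = 26862 + 26296 + 34976 + 30200 = 118334.
Overall total = μ·N = 420.0·118334 = 49700280.
Subtract the known strata: 26862·339.9 + 34976·461.5 + 30200·503.5 = 40477517.8.
Remaining total for batch B: 49700280 − 40477517.8 = 9222762.2.
Divide by its size: 9222762.2 / 26296 = 350.729... → 350.7.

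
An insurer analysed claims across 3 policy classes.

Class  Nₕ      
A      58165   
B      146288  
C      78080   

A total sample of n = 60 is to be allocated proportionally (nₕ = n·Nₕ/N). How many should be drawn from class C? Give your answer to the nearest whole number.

Share of class C = 78080/282533 = 0.27636.
Allocate 60 × 0.27636 = 16.581... → 17.

17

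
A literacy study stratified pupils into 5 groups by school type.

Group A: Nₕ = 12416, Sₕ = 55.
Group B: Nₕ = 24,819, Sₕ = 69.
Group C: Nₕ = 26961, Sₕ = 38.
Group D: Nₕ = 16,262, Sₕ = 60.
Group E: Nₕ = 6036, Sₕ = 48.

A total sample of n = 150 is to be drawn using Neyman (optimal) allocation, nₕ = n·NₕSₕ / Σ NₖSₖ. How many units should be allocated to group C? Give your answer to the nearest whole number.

A: NₕSₕ = 12416·55 = 682880
B: NₕSₕ = 24819·69 = 1712511
C: NₕSₕ = 26961·38 = 1024518
D: NₕSₕ = 16262·60 = 975720
E: NₕSₕ = 6036·48 = 289728
Σ NₕSₕ = 4685357.
n_C = 150·1024518/4685357 = 32.800... → 33.

33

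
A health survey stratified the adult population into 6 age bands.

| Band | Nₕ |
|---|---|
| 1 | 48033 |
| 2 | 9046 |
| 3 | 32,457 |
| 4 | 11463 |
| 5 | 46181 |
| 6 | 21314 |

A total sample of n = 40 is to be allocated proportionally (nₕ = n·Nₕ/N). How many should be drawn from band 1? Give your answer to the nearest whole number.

11

Share of band 1 = 48033/168494 = 0.28507.
Allocate 40 × 0.28507 = 11.403... → 11.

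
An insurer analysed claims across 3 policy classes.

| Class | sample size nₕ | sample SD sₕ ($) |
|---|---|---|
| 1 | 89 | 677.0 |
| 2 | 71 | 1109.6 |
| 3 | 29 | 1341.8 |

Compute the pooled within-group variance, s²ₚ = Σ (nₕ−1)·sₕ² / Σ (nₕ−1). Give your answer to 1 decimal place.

1: (89−1)·677.0² = 88·458329 = 40332952
2: (71−1)·1109.6² = 70·1231212.16 = 86184851.2
3: (29−1)·1341.8² = 28·1800427.24 = 50411962.72
Numerator = 176929765.92; denominator = Σ(nₕ−1) = 186.
s²ₚ = 176929765.92/186 = 951235.301... → 951235.3.

951235.3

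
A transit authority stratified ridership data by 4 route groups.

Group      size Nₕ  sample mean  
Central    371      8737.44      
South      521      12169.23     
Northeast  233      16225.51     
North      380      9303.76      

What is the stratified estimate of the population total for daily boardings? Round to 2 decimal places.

Central: 371·8737.44 = 3241590.24
South: 521·12169.23 = 6340168.83
Northeast: 233·16225.51 = 3780543.83
North: 380·9303.76 = 3535428.8
τ̂ = Σ Nₕx̄ₕ = 16897731.70.

16897731.70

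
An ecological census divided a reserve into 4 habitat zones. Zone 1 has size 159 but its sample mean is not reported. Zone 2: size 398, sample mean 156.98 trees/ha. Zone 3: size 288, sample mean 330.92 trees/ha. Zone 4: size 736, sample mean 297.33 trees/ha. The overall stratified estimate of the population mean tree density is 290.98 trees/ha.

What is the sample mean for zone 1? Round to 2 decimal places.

524.66

N = 159 + 398 + 288 + 736 = 1581.
Overall total = μ·N = 290.98·1581 = 460039.38.
Subtract the known strata: 398·156.98 + 288·330.92 + 736·297.33 = 376617.88.
Remaining total for zone 1: 460039.38 − 376617.88 = 83421.5.
Divide by its size: 83421.5 / 159 = 524.6635... → 524.66.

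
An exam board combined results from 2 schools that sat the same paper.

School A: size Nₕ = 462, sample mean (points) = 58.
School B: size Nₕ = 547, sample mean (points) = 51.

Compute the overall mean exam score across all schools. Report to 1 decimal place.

N = 1009; weights Wₕ = Nₕ/N = (0.4579, 0.5421).
x̄_st = Σ Wₕ·x̄ₕ = 0.4579·58 + 0.5421·51 ≈ 54.205...
→ 54.2.

54.2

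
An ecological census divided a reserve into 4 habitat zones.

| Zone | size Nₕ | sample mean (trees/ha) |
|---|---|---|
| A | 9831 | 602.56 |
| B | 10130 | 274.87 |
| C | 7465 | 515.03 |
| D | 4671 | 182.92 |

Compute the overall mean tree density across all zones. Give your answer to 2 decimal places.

417.71

x̄_st = (Σ Nₕx̄ₕ) / (Σ Nₕ) = (9831·602.56 + 10130·274.87 + 7465·515.03 + 4671·182.92) / 32097
= 13407318.73 / 32097 = 417.7125... → 417.71.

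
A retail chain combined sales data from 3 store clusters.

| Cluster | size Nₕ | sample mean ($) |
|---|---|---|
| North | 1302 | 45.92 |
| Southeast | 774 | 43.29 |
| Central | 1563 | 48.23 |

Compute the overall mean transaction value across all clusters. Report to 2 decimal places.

46.35

x̄_st = (Σ Nₕx̄ₕ) / (Σ Nₕ) = (1302·45.92 + 774·43.29 + 1563·48.23) / 3639
= 168677.79 / 3639 = 46.3528... → 46.35.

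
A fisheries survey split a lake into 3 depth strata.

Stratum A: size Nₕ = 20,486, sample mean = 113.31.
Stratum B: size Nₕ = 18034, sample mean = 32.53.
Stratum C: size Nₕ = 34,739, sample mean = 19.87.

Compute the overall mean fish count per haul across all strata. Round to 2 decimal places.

N = 20486 + 18034 + 34739 = 73259.
Overall mean = Σ (Nₕ/N)·x̄ₕ — weight by population share, not a simple average.
Σ Nₕx̄ₕ = 20486·113.31 + 18034·32.53 + 34739·19.87 = 2321268.66 + 586646.02 + 690263.93 = 3598178.61.
Divide by N: 3598178.61 / 73259 = 49.1159... → 49.12.

49.12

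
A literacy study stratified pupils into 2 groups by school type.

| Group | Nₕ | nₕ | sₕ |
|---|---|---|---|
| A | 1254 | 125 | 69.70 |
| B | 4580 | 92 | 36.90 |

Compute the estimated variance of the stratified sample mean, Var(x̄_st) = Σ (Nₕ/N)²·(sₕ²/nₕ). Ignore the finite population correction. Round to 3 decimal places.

10.917

N = 5834; Wₕ = Nₕ/N.
group A: (1254/5834)²·69.70²/125 = 1.795634
group B: (4580/5834)²·36.90²/92 = 9.121432
Sum = 10.917065 → 10.917.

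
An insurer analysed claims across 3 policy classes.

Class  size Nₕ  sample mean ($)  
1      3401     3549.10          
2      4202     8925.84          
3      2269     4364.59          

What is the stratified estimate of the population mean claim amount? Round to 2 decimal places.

x̄_st = (Σ Nₕx̄ₕ) / (Σ Nₕ) = (3401·3549.10 + 4202·8925.84 + 2269·4364.59) / 9872
= 59480123.49 / 9872 = 6025.1341... → 6025.13.

6025.13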